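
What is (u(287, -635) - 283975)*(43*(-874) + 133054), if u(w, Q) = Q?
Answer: -27172285920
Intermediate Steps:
(u(287, -635) - 283975)*(43*(-874) + 133054) = (-635 - 283975)*(43*(-874) + 133054) = -284610*(-37582 + 133054) = -284610*95472 = -27172285920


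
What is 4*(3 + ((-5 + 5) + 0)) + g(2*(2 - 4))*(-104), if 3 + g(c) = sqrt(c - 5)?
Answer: 324 - 312*I ≈ 324.0 - 312.0*I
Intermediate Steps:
g(c) = -3 + sqrt(-5 + c) (g(c) = -3 + sqrt(c - 5) = -3 + sqrt(-5 + c))
4*(3 + ((-5 + 5) + 0)) + g(2*(2 - 4))*(-104) = 4*(3 + ((-5 + 5) + 0)) + (-3 + sqrt(-5 + 2*(2 - 4)))*(-104) = 4*(3 + (0 + 0)) + (-3 + sqrt(-5 + 2*(-2)))*(-104) = 4*(3 + 0) + (-3 + sqrt(-5 - 4))*(-104) = 4*3 + (-3 + sqrt(-9))*(-104) = 12 + (-3 + 3*I)*(-104) = 12 + (312 - 312*I) = 324 - 312*I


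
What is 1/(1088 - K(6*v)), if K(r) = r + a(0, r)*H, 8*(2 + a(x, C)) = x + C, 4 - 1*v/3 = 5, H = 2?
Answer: 2/2229 ≈ 0.00089726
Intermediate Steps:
v = -3 (v = 12 - 3*5 = 12 - 15 = -3)
a(x, C) = -2 + C/8 + x/8 (a(x, C) = -2 + (x + C)/8 = -2 + (C + x)/8 = -2 + (C/8 + x/8) = -2 + C/8 + x/8)
K(r) = -4 + 5*r/4 (K(r) = r + (-2 + r/8 + (⅛)*0)*2 = r + (-2 + r/8 + 0)*2 = r + (-2 + r/8)*2 = r + (-4 + r/4) = -4 + 5*r/4)
1/(1088 - K(6*v)) = 1/(1088 - (-4 + 5*(6*(-3))/4)) = 1/(1088 - (-4 + (5/4)*(-18))) = 1/(1088 - (-4 - 45/2)) = 1/(1088 - 1*(-53/2)) = 1/(1088 + 53/2) = 1/(2229/2) = 2/2229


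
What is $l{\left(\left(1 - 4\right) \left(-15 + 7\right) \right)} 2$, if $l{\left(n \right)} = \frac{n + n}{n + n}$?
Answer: $2$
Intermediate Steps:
$l{\left(n \right)} = 1$ ($l{\left(n \right)} = \frac{2 n}{2 n} = 2 n \frac{1}{2 n} = 1$)
$l{\left(\left(1 - 4\right) \left(-15 + 7\right) \right)} 2 = 1 \cdot 2 = 2$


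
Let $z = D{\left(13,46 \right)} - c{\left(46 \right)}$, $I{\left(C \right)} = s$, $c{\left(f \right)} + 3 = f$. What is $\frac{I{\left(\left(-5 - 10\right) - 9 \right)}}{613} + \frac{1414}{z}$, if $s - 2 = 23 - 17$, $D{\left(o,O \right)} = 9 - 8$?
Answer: $- \frac{61889}{1839} \approx -33.654$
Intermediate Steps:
$D{\left(o,O \right)} = 1$ ($D{\left(o,O \right)} = 9 - 8 = 1$)
$c{\left(f \right)} = -3 + f$
$s = 8$ ($s = 2 + \left(23 - 17\right) = 2 + 6 = 8$)
$I{\left(C \right)} = 8$
$z = -42$ ($z = 1 - \left(-3 + 46\right) = 1 - 43 = -42$)
$\frac{I{\left(\left(-5 - 10\right) - 9 \right)}}{613} + \frac{1414}{z} = \frac{8}{613} + \frac{1414}{-42} = 8 \cdot \frac{1}{613} + 1414 \left(- \frac{1}{42}\right) = \frac{8}{613} - \frac{101}{3} = - \frac{61889}{1839}$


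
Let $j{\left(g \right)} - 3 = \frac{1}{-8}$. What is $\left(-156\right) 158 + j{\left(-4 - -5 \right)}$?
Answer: $- \frac{197161}{8} \approx -24645.0$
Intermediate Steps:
$j{\left(g \right)} = \frac{23}{8}$ ($j{\left(g \right)} = 3 + \frac{1}{-8} = 3 - \frac{1}{8} = \frac{23}{8}$)
$\left(-156\right) 158 + j{\left(-4 - -5 \right)} = \left(-156\right) 158 + \frac{23}{8} = -24648 + \frac{23}{8} = - \frac{197161}{8}$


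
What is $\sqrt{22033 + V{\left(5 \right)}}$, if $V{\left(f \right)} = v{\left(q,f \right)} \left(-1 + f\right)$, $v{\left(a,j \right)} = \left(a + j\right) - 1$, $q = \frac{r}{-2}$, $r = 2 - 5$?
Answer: $\sqrt{22055} \approx 148.51$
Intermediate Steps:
$r = -3$
$q = \frac{3}{2}$ ($q = - \frac{3}{-2} = \left(-3\right) \left(- \frac{1}{2}\right) = \frac{3}{2} \approx 1.5$)
$v{\left(a,j \right)} = -1 + a + j$
$V{\left(f \right)} = \left(\frac{1}{2} + f\right) \left(-1 + f\right)$ ($V{\left(f \right)} = \left(-1 + \frac{3}{2} + f\right) \left(-1 + f\right) = \left(\frac{1}{2} + f\right) \left(-1 + f\right)$)
$\sqrt{22033 + V{\left(5 \right)}} = \sqrt{22033 + \frac{\left(1 + 2 \cdot 5\right) \left(-1 + 5\right)}{2}} = \sqrt{22033 + \frac{1}{2} \left(1 + 10\right) 4} = \sqrt{22033 + \frac{1}{2} \cdot 11 \cdot 4} = \sqrt{22033 + 22} = \sqrt{22055}$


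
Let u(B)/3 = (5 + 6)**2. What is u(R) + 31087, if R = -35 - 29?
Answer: 31450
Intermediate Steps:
R = -64
u(B) = 363 (u(B) = 3*(5 + 6)**2 = 3*11**2 = 3*121 = 363)
u(R) + 31087 = 363 + 31087 = 31450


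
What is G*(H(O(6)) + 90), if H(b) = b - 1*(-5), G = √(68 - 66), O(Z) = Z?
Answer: 101*√2 ≈ 142.84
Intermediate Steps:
G = √2 ≈ 1.4142
H(b) = 5 + b (H(b) = b + 5 = 5 + b)
G*(H(O(6)) + 90) = √2*((5 + 6) + 90) = √2*(11 + 90) = √2*101 = 101*√2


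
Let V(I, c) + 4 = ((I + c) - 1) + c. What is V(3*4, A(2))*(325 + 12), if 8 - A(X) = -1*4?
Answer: 10447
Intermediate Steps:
A(X) = 12 (A(X) = 8 - (-1)*4 = 8 - 1*(-4) = 8 + 4 = 12)
V(I, c) = -5 + I + 2*c (V(I, c) = -4 + (((I + c) - 1) + c) = -4 + ((-1 + I + c) + c) = -4 + (-1 + I + 2*c) = -5 + I + 2*c)
V(3*4, A(2))*(325 + 12) = (-5 + 3*4 + 2*12)*(325 + 12) = (-5 + 12 + 24)*337 = 31*337 = 10447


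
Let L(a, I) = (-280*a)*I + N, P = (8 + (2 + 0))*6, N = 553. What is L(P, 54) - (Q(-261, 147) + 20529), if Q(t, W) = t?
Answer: -926915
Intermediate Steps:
P = 60 (P = (8 + 2)*6 = 10*6 = 60)
L(a, I) = 553 - 280*I*a (L(a, I) = (-280*a)*I + 553 = -280*I*a + 553 = 553 - 280*I*a)
L(P, 54) - (Q(-261, 147) + 20529) = (553 - 280*54*60) - (-261 + 20529) = (553 - 907200) - 1*20268 = -906647 - 20268 = -926915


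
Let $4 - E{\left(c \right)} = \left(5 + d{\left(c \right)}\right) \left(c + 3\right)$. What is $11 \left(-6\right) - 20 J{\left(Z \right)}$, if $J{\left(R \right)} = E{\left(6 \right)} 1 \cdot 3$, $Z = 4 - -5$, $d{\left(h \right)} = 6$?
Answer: $5634$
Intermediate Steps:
$Z = 9$ ($Z = 4 + 5 = 9$)
$E{\left(c \right)} = -29 - 11 c$ ($E{\left(c \right)} = 4 - \left(5 + 6\right) \left(c + 3\right) = 4 - 11 \left(3 + c\right) = 4 - \left(33 + 11 c\right) = -29 - 11 c$)
$J{\left(R \right)} = -285$ ($J{\left(R \right)} = \left(-29 - 66\right) 1 \cdot 3 = \left(-95\right) 1 \cdot 3 = \left(-95\right) 3 = -285$)
$11 \left(-6\right) - 20 J{\left(Z \right)} = 11 \left(-6\right) - -5700 = -66 + 5700 = 5634$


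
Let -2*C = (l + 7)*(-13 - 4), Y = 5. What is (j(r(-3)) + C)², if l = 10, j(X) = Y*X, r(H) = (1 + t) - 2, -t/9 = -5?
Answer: 531441/4 ≈ 1.3286e+5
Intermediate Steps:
t = 45 (t = -9*(-5) = 45)
r(H) = 44 (r(H) = (1 + 45) - 2 = 46 - 2 = 44)
j(X) = 5*X
C = 289/2 (C = -(10 + 7)*(-13 - 4)/2 = -17*(-17)/2 = -½*(-289) = 289/2 ≈ 144.50)
(j(r(-3)) + C)² = (5*44 + 289/2)² = (220 + 289/2)² = (729/2)² = 531441/4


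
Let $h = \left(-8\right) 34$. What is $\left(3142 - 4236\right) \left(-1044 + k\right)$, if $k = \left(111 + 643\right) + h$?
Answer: $614828$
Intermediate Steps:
$h = -272$
$k = 482$ ($k = \left(111 + 643\right) - 272 = 754 - 272 = 482$)
$\left(3142 - 4236\right) \left(-1044 + k\right) = \left(3142 - 4236\right) \left(-1044 + 482\right) = \left(-1094\right) \left(-562\right) = 614828$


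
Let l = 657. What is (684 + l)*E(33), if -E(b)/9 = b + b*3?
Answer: -1593108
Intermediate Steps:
E(b) = -36*b (E(b) = -9*(b + b*3) = -9*(b + 3*b) = -36*b)
(684 + l)*E(33) = (684 + 657)*(-36*33) = 1341*(-1188) = -1593108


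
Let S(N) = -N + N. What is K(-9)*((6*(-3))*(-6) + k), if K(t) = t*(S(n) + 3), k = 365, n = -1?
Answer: -12771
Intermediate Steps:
S(N) = 0
K(t) = 3*t (K(t) = t*(0 + 3) = t*3 = 3*t)
K(-9)*((6*(-3))*(-6) + k) = (3*(-9))*((6*(-3))*(-6) + 365) = -27*(-18*(-6) + 365) = -27*(108 + 365) = -27*473 = -12771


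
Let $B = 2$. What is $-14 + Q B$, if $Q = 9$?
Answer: $4$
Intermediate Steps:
$-14 + Q B = -14 + 9 \cdot 2 = -14 + 18 = 4$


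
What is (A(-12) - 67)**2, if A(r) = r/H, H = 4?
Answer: 4900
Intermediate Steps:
A(r) = r/4
(A(-12) - 67)**2 = ((1/4)*(-12) - 67)**2 = (-3 - 67)**2 = (-70)**2 = 4900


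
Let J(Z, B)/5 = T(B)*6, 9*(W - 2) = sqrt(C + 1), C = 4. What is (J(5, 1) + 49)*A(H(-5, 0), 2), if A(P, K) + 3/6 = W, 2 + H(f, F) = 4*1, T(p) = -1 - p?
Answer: -33/2 - 11*sqrt(5)/9 ≈ -19.233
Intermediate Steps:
H(f, F) = 2 (H(f, F) = -2 + 4*1 = -2 + 4 = 2)
W = 2 + sqrt(5)/9 (W = 2 + sqrt(4 + 1)/9 = 2 + sqrt(5)/9 ≈ 2.2485)
A(P, K) = 3/2 + sqrt(5)/9 (A(P, K) = -1/2 + (2 + sqrt(5)/9) = 3/2 + sqrt(5)/9)
J(Z, B) = -30 - 30*B (J(Z, B) = 5*((-1 - B)*6) = 5*(-6 - 6*B) = -30 - 30*B)
(J(5, 1) + 49)*A(H(-5, 0), 2) = ((-30 - 30*1) + 49)*(3/2 + sqrt(5)/9) = ((-30 - 30) + 49)*(3/2 + sqrt(5)/9) = (-60 + 49)*(3/2 + sqrt(5)/9) = -11*(3/2 + sqrt(5)/9) = -33/2 - 11*sqrt(5)/9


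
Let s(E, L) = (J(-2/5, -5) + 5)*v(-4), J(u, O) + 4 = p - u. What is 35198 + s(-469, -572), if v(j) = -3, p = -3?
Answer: 176014/5 ≈ 35203.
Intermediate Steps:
J(u, O) = -7 - u (J(u, O) = -4 + (-3 - u) = -7 - u)
s(E, L) = 24/5 (s(E, L) = ((-7 - (-2)/5) + 5)*(-3) = ((-7 - 1*(-⅖)) + 5)*(-3) = ((-7 + ⅖) + 5)*(-3) = (-33/5 + 5)*(-3) = -8/5*(-3) = 24/5)
35198 + s(-469, -572) = 35198 + 24/5 = 176014/5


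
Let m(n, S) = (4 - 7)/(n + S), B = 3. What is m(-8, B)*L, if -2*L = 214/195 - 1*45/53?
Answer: -2567/34450 ≈ -0.074514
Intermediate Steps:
m(n, S) = -3/(S + n)
L = -2567/20670 (L = -(214/195 - 1*45/53)/2 = -(214*(1/195) - 45*1/53)/2 = -(214/195 - 45/53)/2 = -1/2*2567/10335 = -2567/20670 ≈ -0.12419)
m(-8, B)*L = -3/(3 - 8)*(-2567/20670) = -3/(-5)*(-2567/20670) = -3*(-1/5)*(-2567/20670) = (3/5)*(-2567/20670) = -2567/34450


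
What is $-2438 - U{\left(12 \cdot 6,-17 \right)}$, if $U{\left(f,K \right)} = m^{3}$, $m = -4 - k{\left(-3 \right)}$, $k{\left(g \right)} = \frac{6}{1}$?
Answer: $-1438$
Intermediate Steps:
$k{\left(g \right)} = 6$ ($k{\left(g \right)} = 6 \cdot 1 = 6$)
$m = -10$ ($m = -4 - 6 = -10$)
$U{\left(f,K \right)} = -1000$ ($U{\left(f,K \right)} = \left(-10\right)^{3} = -1000$)
$-2438 - U{\left(12 \cdot 6,-17 \right)} = -2438 - -1000 = -2438 + 1000 = -1438$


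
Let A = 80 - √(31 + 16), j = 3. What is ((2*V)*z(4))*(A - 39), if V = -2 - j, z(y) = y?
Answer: -1640 + 40*√47 ≈ -1365.8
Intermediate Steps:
V = -5 (V = -2 - 1*3 = -2 - 3 = -5)
A = 80 - √47 ≈ 73.144
((2*V)*z(4))*(A - 39) = ((2*(-5))*4)*((80 - √47) - 39) = (-10*4)*(41 - √47) = -40*(41 - √47) = -1640 + 40*√47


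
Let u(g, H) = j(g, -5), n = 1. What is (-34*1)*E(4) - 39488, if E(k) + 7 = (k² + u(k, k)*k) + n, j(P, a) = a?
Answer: -39148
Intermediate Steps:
u(g, H) = -5
E(k) = -6 + k² - 5*k (E(k) = -7 + ((k² - 5*k) + 1) = -7 + (1 + k² - 5*k) = -6 + k² - 5*k)
(-34*1)*E(4) - 39488 = (-34*1)*(-6 + 4² - 5*4) - 39488 = -34*(-6 + 16 - 20) - 39488 = -34*(-10) - 39488 = 340 - 39488 = -39148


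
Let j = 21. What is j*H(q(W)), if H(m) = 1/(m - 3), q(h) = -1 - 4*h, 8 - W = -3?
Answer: -7/16 ≈ -0.43750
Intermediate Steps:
W = 11 (W = 8 - 1*(-3) = 8 + 3 = 11)
H(m) = 1/(-3 + m)
j*H(q(W)) = 21/(-3 + (-1 - 4*11)) = 21/(-3 + (-1 - 44)) = 21/(-3 - 45) = 21/(-48) = 21*(-1/48) = -7/16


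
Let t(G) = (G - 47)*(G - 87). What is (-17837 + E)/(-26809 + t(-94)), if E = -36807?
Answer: 13661/322 ≈ 42.425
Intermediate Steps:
t(G) = (-87 + G)*(-47 + G) (t(G) = (-47 + G)*(-87 + G) = (-87 + G)*(-47 + G))
(-17837 + E)/(-26809 + t(-94)) = (-17837 - 36807)/(-26809 + (4089 + (-94)**2 - 134*(-94))) = -54644/(-26809 + (4089 + 8836 + 12596)) = -54644/(-26809 + 25521) = -54644/(-1288) = -54644*(-1/1288) = 13661/322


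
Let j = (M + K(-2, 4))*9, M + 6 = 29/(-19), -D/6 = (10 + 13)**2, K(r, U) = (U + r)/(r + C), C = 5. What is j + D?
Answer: -61479/19 ≈ -3235.7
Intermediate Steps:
K(r, U) = (U + r)/(5 + r) (K(r, U) = (U + r)/(r + 5) = (U + r)/(5 + r))
D = -3174 (D = -6*(10 + 13)**2 = -6*23**2 = -6*529 = -3174)
M = -143/19 (M = -6 + 29/(-19) = -6 + 29*(-1/19) = -6 - 29/19 = -143/19 ≈ -7.5263)
j = -1173/19 (j = (-143/19 + (4 - 2)/(5 - 2))*9 = (-143/19 + 2/3)*9 = -391/57*9 = -1173/19 ≈ -61.737)
j + D = -1173/19 - 3174 = -61479/19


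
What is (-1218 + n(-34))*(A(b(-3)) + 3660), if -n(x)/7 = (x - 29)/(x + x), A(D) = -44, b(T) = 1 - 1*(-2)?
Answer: -75271560/17 ≈ -4.4277e+6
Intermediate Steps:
b(T) = 3 (b(T) = 1 + 2 = 3)
n(x) = -7*(-29 + x)/(2*x) (n(x) = -7*(x - 29)/(x + x) = -7*(-29 + x)/(2*x))
(-1218 + n(-34))*(A(b(-3)) + 3660) = (-1218 + (7/2)*(29 - 1*(-34))/(-34))*(-44 + 3660) = (-1218 + (7/2)*(-1/34)*(29 + 34))*3616 = (-1218 + (7/2)*(-1/34)*63)*3616 = (-1218 - 441/68)*3616 = -83265/68*3616 = -75271560/17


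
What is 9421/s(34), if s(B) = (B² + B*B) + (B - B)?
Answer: 9421/2312 ≈ 4.0748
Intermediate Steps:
s(B) = 2*B² (s(B) = (B² + B²) + 0 = 2*B² + 0 = 2*B²)
9421/s(34) = 9421/((2*34²)) = 9421/((2*1156)) = 9421/2312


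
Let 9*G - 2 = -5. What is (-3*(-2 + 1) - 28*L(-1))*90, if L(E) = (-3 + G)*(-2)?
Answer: -16530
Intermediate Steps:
G = -⅓ (G = 2/9 + (⅑)*(-5) = 2/9 - 5/9 = -⅓ ≈ -0.33333)
L(E) = 20/3 (L(E) = (-3 - ⅓)*(-2) = -10/3*(-2) = 20/3)
(-3*(-2 + 1) - 28*L(-1))*90 = (-3*(-2 + 1) - 28*20/3)*90 = (-3*(-1) - 560/3)*90 = (3 - 560/3)*90 = -551/3*90 = -16530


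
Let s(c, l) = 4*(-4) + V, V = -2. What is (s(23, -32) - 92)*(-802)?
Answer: 88220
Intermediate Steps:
s(c, l) = -18 (s(c, l) = 4*(-4) - 2 = -16 - 2 = -18)
(s(23, -32) - 92)*(-802) = (-18 - 92)*(-802) = -110*(-802) = 88220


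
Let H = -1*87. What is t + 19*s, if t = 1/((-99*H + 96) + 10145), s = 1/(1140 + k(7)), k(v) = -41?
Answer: 359325/20720546 ≈ 0.017341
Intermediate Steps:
s = 1/1099 (s = 1/(1140 - 41) = 1/1099 ≈ 0.00090992)
H = -87
t = 1/18854 (t = 1/((-99*(-87) + 96) + 10145) = 1/((8613 + 96) + 10145) = 1/(8709 + 10145) = 1/18854 ≈ 5.3039e-5)
t + 19*s = 1/18854 + 19*(1/1099) = 1/18854 + 19/1099 = 359325/20720546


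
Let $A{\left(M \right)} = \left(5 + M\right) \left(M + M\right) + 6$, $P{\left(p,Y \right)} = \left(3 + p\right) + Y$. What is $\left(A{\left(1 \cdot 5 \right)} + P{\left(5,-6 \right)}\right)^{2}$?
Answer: $11664$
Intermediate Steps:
$P{\left(p,Y \right)} = 3 + Y + p$
$A{\left(M \right)} = 6 + 2 M \left(5 + M\right)$ ($A{\left(M \right)} = \left(5 + M\right) 2 M + 6 = 2 M \left(5 + M\right) + 6 = 6 + 2 M \left(5 + M\right)$)
$\left(A{\left(1 \cdot 5 \right)} + P{\left(5,-6 \right)}\right)^{2} = \left(\left(6 + 2 \left(1 \cdot 5\right)^{2} + 10 \cdot 1 \cdot 5\right) + \left(3 - 6 + 5\right)\right)^{2} = \left(\left(6 + 2 \cdot 5^{2} + 10 \cdot 5\right) + 2\right)^{2} = \left(\left(6 + 2 \cdot 25 + 50\right) + 2\right)^{2} = \left(\left(6 + 50 + 50\right) + 2\right)^{2} = \left(106 + 2\right)^{2} = 108^{2} = 11664$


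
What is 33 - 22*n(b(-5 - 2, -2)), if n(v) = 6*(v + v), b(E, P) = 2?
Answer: -495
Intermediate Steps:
n(v) = 12*v (n(v) = 6*(2*v) = 12*v)
33 - 22*n(b(-5 - 2, -2)) = 33 - 264*2 = 33 - 22*24 = 33 - 528 = -495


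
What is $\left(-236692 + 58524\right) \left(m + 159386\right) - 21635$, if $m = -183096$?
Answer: $4224341645$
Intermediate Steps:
$\left(-236692 + 58524\right) \left(m + 159386\right) - 21635 = \left(-236692 + 58524\right) \left(-183096 + 159386\right) - 21635 = \left(-178168\right) \left(-23710\right) - 21635 = 4224363280 - 21635 = 4224341645$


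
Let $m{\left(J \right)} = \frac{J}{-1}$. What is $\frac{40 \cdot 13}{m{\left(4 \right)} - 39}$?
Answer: $- \frac{520}{43} \approx -12.093$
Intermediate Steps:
$m{\left(J \right)} = - J$ ($m{\left(J \right)} = J \left(-1\right) = - J$)
$\frac{40 \cdot 13}{m{\left(4 \right)} - 39} = \frac{40 \cdot 13}{\left(-1\right) 4 - 39} = \frac{520}{-4 - 39} = \frac{520}{-43} = 520 \left(- \frac{1}{43}\right) = - \frac{520}{43}$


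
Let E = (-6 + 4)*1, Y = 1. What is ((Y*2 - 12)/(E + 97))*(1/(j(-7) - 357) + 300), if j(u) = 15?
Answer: -102599/3249 ≈ -31.579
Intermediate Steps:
E = -2 (E = -2*1 = -2)
((Y*2 - 12)/(E + 97))*(1/(j(-7) - 357) + 300) = ((1*2 - 12)/(-2 + 97))*(1/(15 - 357) + 300) = ((2 - 12)/95)*(1/(-342) + 300) = (-10*1/95)*(-1/342 + 300) = -2/19*102599/342 = -102599/3249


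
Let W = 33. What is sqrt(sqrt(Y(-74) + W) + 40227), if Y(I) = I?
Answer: sqrt(40227 + I*sqrt(41)) ≈ 200.57 + 0.016*I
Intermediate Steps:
sqrt(sqrt(Y(-74) + W) + 40227) = sqrt(sqrt(-74 + 33) + 40227) = sqrt(sqrt(-41) + 40227) = sqrt(I*sqrt(41) + 40227) = sqrt(40227 + I*sqrt(41))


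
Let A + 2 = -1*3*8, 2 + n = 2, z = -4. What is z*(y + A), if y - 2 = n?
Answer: 96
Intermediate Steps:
n = 0 (n = -2 + 2 = 0)
y = 2 (y = 2 + 0 = 2)
A = -26 (A = -2 - 1*3*8 = -2 - 3*8 = -2 - 24 = -26)
z*(y + A) = -4*(2 - 26) = -4*(-24) = 96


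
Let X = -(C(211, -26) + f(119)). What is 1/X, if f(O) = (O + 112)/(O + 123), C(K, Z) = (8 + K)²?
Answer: -22/1055163 ≈ -2.0850e-5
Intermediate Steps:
f(O) = (112 + O)/(123 + O)
X = -1055163/22 (X = -((8 + 211)² + (112 + 119)/(123 + 119)) = -(219² + 231/242) = -(47961 + (1/242)*231) = -(47961 + 21/22) = -1*1055163/22 = -1055163/22 ≈ -47962.)
1/X = 1/(-1055163/22) = -22/1055163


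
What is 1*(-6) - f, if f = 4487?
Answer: -4493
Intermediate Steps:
1*(-6) - f = 1*(-6) - 1*4487 = -6 - 4487 = -4493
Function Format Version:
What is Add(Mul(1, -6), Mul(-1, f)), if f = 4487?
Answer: -4493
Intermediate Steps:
Add(Mul(1, -6), Mul(-1, f)) = Add(Mul(1, -6), Mul(-1, 4487)) = Add(-6, -4487) = -4493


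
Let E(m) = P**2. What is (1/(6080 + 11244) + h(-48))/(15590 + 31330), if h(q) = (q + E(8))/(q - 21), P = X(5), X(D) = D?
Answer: 17327/2438526240 ≈ 7.1055e-6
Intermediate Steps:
P = 5
E(m) = 25 (E(m) = 5**2 = 25)
h(q) = (25 + q)/(-21 + q) (h(q) = (q + 25)/(q - 21) = (25 + q)/(-21 + q))
(1/(6080 + 11244) + h(-48))/(15590 + 31330) = (1/(6080 + 11244) + (25 - 48)/(-21 - 48))/(15590 + 31330) = (1/17324 - 23/(-69))/46920 = (1/17324 - 1/69*(-23))*(1/46920) = (1/17324 + 1/3)*(1/46920) = (17327/51972)*(1/46920) = 17327/2438526240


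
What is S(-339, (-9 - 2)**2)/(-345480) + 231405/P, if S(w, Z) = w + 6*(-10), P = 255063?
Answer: 8894174393/9791018360 ≈ 0.90840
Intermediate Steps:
S(w, Z) = -60 + w (S(w, Z) = w - 60 = -60 + w)
S(-339, (-9 - 2)**2)/(-345480) + 231405/P = (-60 - 339)/(-345480) + 231405/255063 = -399*(-1/345480) + 231405*(1/255063) = 133/115160 + 77135/85021 = 8894174393/9791018360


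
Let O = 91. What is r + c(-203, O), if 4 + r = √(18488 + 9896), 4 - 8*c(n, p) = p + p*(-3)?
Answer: 77/4 + 4*√1774 ≈ 187.73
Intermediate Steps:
c(n, p) = ½ + p/4 (c(n, p) = ½ - (p + p*(-3))/8 = ½ - (p - 3*p)/8 = ½ - (-1)*p/4 = ½ + p/4)
r = -4 + 4*√1774 (r = -4 + √(18488 + 9896) = -4 + √28384 = -4 + 4*√1774 ≈ 164.48)
r + c(-203, O) = (-4 + 4*√1774) + (½ + (¼)*91) = (-4 + 4*√1774) + (½ + 91/4) = (-4 + 4*√1774) + 93/4 = 77/4 + 4*√1774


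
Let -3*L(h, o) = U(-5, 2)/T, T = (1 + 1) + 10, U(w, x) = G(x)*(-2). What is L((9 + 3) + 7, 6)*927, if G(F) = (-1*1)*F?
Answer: -103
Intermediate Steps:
G(F) = -F
U(w, x) = 2*x (U(w, x) = -x*(-2) = 2*x)
T = 12 (T = 2 + 10 = 12)
L(h, o) = -⅑ (L(h, o) = -2*2/(3*12) = -4/(3*12) = -⅓*⅓ = -⅑)
L((9 + 3) + 7, 6)*927 = -⅑*927 = -103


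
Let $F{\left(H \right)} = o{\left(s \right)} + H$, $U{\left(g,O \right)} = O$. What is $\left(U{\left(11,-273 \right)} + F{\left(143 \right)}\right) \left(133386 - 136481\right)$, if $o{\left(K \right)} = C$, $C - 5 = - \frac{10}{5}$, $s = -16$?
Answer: $393065$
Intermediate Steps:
$C = 3$ ($C = 5 - \frac{10}{5} = 5 - 2 = 3$)
$o{\left(K \right)} = 3$
$F{\left(H \right)} = 3 + H$
$\left(U{\left(11,-273 \right)} + F{\left(143 \right)}\right) \left(133386 - 136481\right) = \left(-273 + \left(3 + 143\right)\right) \left(133386 - 136481\right) = \left(-273 + 146\right) \left(-3095\right) = \left(-127\right) \left(-3095\right) = 393065$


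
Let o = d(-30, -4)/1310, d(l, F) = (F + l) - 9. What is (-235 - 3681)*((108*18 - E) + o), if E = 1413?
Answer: -1361920186/655 ≈ -2.0793e+6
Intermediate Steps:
d(l, F) = -9 + F + l
o = -43/1310 (o = (-9 - 4 - 30)/1310 = -43*1/1310 = -43/1310 ≈ -0.032824)
(-235 - 3681)*((108*18 - E) + o) = (-235 - 3681)*((108*18 - 1*1413) - 43/1310) = -3916*((1944 - 1413) - 43/1310) = -3916*(531 - 43/1310) = -3916*695567/1310 = -1361920186/655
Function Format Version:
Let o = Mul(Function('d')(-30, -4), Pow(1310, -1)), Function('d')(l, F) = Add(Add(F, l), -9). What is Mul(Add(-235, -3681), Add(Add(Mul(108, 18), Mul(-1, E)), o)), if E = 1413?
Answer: Rational(-1361920186, 655) ≈ -2.0793e+6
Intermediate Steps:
Function('d')(l, F) = Add(-9, F, l)
o = Rational(-43, 1310) (o = Mul(Add(-9, -4, -30), Pow(1310, -1)) = Mul(-43, Rational(1, 1310)) = Rational(-43, 1310) ≈ -0.032824)
Mul(Add(-235, -3681), Add(Add(Mul(108, 18), Mul(-1, E)), o)) = Mul(Add(-235, -3681), Add(Add(Mul(108, 18), Mul(-1, 1413)), Rational(-43, 1310))) = Mul(-3916, Add(Add(1944, -1413), Rational(-43, 1310))) = Mul(-3916, Add(531, Rational(-43, 1310))) = Mul(-3916, Rational(695567, 1310)) = Rational(-1361920186, 655)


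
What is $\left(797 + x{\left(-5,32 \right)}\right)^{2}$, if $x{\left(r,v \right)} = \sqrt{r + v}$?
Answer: $635236 + 4782 \sqrt{3} \approx 6.4352 \cdot 10^{5}$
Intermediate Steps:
$\left(797 + x{\left(-5,32 \right)}\right)^{2} = \left(797 + \sqrt{-5 + 32}\right)^{2} = \left(797 + \sqrt{27}\right)^{2} = \left(797 + 3 \sqrt{3}\right)^{2}$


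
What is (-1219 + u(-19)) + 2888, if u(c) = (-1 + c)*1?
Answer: 1649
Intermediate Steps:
u(c) = -1 + c
(-1219 + u(-19)) + 2888 = (-1219 + (-1 - 19)) + 2888 = (-1219 - 20) + 2888 = -1239 + 2888 = 1649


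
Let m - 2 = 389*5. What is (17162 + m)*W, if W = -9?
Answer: -171981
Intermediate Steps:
m = 1947 (m = 2 + 389*5 = 2 + 1945 = 1947)
(17162 + m)*W = (17162 + 1947)*(-9) = 19109*(-9) = -171981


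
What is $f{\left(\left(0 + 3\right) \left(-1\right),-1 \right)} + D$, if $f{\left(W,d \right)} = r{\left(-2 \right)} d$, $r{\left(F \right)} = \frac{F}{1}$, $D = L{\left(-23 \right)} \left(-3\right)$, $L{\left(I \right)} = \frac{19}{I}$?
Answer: $\frac{103}{23} \approx 4.4783$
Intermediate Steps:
$D = \frac{57}{23}$ ($D = \frac{19}{-23} \left(-3\right) = 19 \left(- \frac{1}{23}\right) \left(-3\right) = \left(- \frac{19}{23}\right) \left(-3\right) = \frac{57}{23} \approx 2.4783$)
$r{\left(F \right)} = F$ ($r{\left(F \right)} = F 1 = F$)
$f{\left(W,d \right)} = - 2 d$
$f{\left(\left(0 + 3\right) \left(-1\right),-1 \right)} + D = \left(-2\right) \left(-1\right) + \frac{57}{23} = 2 + \frac{57}{23} = \frac{103}{23}$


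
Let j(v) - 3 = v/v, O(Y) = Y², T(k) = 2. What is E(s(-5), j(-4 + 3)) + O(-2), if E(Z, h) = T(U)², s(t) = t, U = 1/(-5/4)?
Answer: 8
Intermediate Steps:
U = -⅘ (U = 1/(-5*¼) = 1/(-5/4) = -⅘ ≈ -0.80000)
j(v) = 4 (j(v) = 3 + v/v = 3 + 1 = 4)
E(Z, h) = 4 (E(Z, h) = 2² = 4)
E(s(-5), j(-4 + 3)) + O(-2) = 4 + (-2)² = 4 + 4 = 8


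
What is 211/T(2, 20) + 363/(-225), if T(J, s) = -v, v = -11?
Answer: 14494/825 ≈ 17.568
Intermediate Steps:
T(J, s) = 11 (T(J, s) = -1*(-11) = 11)
211/T(2, 20) + 363/(-225) = 211/11 + 363/(-225) = 211*(1/11) + 363*(-1/225) = 211/11 - 121/75 = 14494/825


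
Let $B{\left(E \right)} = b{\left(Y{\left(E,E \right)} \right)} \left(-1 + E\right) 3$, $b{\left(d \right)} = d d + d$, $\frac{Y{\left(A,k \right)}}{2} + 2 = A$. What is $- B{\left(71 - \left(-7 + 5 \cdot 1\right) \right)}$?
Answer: $-4386096$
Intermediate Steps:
$Y{\left(A,k \right)} = -4 + 2 A$
$b{\left(d \right)} = d + d^{2}$ ($b{\left(d \right)} = d^{2} + d = d + d^{2}$)
$B{\left(E \right)} = \left(-4 + 2 E\right) \left(-3 + 2 E\right) \left(-3 + 3 E\right)$ ($B{\left(E \right)} = \left(-4 + 2 E\right) \left(1 + \left(-4 + 2 E\right)\right) \left(-1 + E\right) 3 = \left(-4 + 2 E\right) \left(-3 + 2 E\right) \left(-3 + 3 E\right)$)
$- B{\left(71 - \left(-7 + 5 \cdot 1\right) \right)} = - 6 \left(-1 + \left(71 - \left(-7 + 5 \cdot 1\right)\right)\right) \left(-3 + 2 \left(71 - \left(-7 + 5 \cdot 1\right)\right)\right) \left(-2 + \left(71 - \left(-7 + 5 \cdot 1\right)\right)\right) = - 6 \left(-1 + \left(71 - \left(-7 + 5\right)\right)\right) \left(-3 + 2 \left(71 - \left(-7 + 5\right)\right)\right) \left(-2 + \left(71 - \left(-7 + 5\right)\right)\right) = - 6 \left(-1 + \left(71 - -2\right)\right) \left(-3 + 2 \left(71 - -2\right)\right) \left(-2 + \left(71 - -2\right)\right) = - 6 \left(-1 + \left(71 + 2\right)\right) \left(-3 + 2 \left(71 + 2\right)\right) \left(-2 + \left(71 + 2\right)\right) = - 6 \left(-1 + 73\right) \left(-3 + 2 \cdot 73\right) \left(-2 + 73\right) = - 6 \cdot 72 \left(-3 + 146\right) 71 = - 6 \cdot 72 \cdot 143 \cdot 71 = \left(-1\right) 4386096 = -4386096$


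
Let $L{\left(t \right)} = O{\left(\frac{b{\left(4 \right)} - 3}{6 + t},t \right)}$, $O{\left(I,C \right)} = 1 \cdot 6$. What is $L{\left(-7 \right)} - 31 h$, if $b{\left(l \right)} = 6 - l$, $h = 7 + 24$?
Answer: $-955$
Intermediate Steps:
$h = 31$
$O{\left(I,C \right)} = 6$
$L{\left(t \right)} = 6$
$L{\left(-7 \right)} - 31 h = 6 - 961 = -955$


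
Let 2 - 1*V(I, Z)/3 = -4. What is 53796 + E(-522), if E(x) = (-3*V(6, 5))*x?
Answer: 81984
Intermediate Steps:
V(I, Z) = 18 (V(I, Z) = 6 - 3*(-4) = 6 + 12 = 18)
E(x) = -54*x (E(x) = (-3*18)*x = -54*x)
53796 + E(-522) = 53796 - 54*(-522) = 53796 + 28188 = 81984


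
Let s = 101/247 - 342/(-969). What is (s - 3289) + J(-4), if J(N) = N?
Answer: -13824108/4199 ≈ -3292.2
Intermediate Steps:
s = 3199/4199 (s = 101*(1/247) - 342*(-1/969) = 101/247 + 6/17 = 3199/4199 ≈ 0.76185)
(s - 3289) + J(-4) = (3199/4199 - 3289) - 4 = -13807312/4199 - 4 = -13824108/4199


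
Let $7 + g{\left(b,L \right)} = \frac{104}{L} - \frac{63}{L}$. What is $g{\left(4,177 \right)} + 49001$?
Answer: $\frac{8671979}{177} \approx 48994.0$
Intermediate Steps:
$g{\left(b,L \right)} = -7 + \frac{41}{L}$ ($g{\left(b,L \right)} = -7 + \left(\frac{104}{L} - \frac{63}{L}\right) = -7 + \frac{41}{L}$)
$g{\left(4,177 \right)} + 49001 = \left(-7 + \frac{41}{177}\right) + 49001 = - \frac{1198}{177} + 49001 = \frac{8671979}{177}$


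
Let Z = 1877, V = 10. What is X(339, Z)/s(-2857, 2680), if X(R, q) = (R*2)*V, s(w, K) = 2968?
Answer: 1695/742 ≈ 2.2844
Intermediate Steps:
X(R, q) = 20*R (X(R, q) = (R*2)*10 = (2*R)*10 = 20*R)
X(339, Z)/s(-2857, 2680) = (20*339)/2968 = 6780*(1/2968) = 1695/742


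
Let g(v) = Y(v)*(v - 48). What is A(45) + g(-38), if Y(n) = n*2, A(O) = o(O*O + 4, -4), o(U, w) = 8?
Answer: 6544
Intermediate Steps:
A(O) = 8
Y(n) = 2*n
g(v) = 2*v*(-48 + v) (g(v) = (2*v)*(v - 48) = (2*v)*(-48 + v) = 2*v*(-48 + v))
A(45) + g(-38) = 8 + 2*(-38)*(-48 - 38) = 8 + 2*(-38)*(-86) = 8 + 6536 = 6544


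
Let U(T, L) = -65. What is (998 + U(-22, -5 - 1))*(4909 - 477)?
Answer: 4135056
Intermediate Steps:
(998 + U(-22, -5 - 1))*(4909 - 477) = (998 - 65)*(4909 - 477) = 933*4432 = 4135056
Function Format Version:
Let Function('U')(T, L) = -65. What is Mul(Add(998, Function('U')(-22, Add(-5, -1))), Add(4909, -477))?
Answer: 4135056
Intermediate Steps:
Mul(Add(998, Function('U')(-22, Add(-5, -1))), Add(4909, -477)) = Mul(Add(998, -65), Add(4909, -477)) = Mul(933, 4432) = 4135056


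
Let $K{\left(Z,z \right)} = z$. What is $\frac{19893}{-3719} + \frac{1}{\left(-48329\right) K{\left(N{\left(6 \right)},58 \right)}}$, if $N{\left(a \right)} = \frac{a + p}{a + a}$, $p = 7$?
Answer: $- \frac{55761713945}{10424661958} \approx -5.349$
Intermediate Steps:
$N{\left(a \right)} = \frac{7 + a}{2 a}$ ($N{\left(a \right)} = \frac{a + 7}{a + a} = \frac{7 + a}{2 a}$)
$\frac{19893}{-3719} + \frac{1}{\left(-48329\right) K{\left(N{\left(6 \right)},58 \right)}} = \frac{19893}{-3719} + \frac{1}{\left(-48329\right) 58} = 19893 \left(- \frac{1}{3719}\right) - \frac{1}{2803082} = - \frac{19893}{3719} - \frac{1}{2803082} = - \frac{55761713945}{10424661958}$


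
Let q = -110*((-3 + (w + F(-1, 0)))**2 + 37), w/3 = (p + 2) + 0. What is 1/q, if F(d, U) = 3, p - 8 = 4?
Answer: -1/198110 ≈ -5.0477e-6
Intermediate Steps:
p = 12 (p = 8 + 4 = 12)
w = 42 (w = 3*((12 + 2) + 0) = 3*(14 + 0) = 3*14 = 42)
q = -198110 (q = -110*((-3 + (42 + 3))**2 + 37) = -110*((-3 + 45)**2 + 37) = -110*(42**2 + 37) = -110*(1764 + 37) = -110*1801 = -198110)
1/q = 1/(-198110) = -1/198110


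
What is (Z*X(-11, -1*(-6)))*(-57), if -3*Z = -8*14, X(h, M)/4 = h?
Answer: 93632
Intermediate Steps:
X(h, M) = 4*h
Z = 112/3 (Z = -(-8)*14/3 = -⅓*(-112) = 112/3 ≈ 37.333)
(Z*X(-11, -1*(-6)))*(-57) = (112*(4*(-11))/3)*(-57) = ((112/3)*(-44))*(-57) = -4928/3*(-57) = 93632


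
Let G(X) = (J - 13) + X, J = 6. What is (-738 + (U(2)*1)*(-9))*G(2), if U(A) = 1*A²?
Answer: 3870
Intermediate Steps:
U(A) = A²
G(X) = -7 + X (G(X) = (6 - 13) + X = -7 + X)
(-738 + (U(2)*1)*(-9))*G(2) = (-738 + (2²*1)*(-9))*(-7 + 2) = (-738 + (4*1)*(-9))*(-5) = (-738 + 4*(-9))*(-5) = (-738 - 36)*(-5) = -774*(-5) = 3870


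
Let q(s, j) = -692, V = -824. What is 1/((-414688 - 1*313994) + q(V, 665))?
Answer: -1/729374 ≈ -1.3710e-6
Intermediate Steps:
1/((-414688 - 1*313994) + q(V, 665)) = 1/((-414688 - 1*313994) - 692) = 1/((-414688 - 313994) - 692) = 1/(-728682 - 692) = 1/(-729374) = -1/729374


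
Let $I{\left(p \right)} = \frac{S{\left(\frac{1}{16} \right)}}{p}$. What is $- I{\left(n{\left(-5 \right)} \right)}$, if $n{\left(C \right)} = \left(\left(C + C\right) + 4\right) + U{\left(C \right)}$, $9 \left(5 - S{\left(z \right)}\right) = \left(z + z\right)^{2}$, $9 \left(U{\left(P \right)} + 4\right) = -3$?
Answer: $\frac{2879}{5952} \approx 0.4837$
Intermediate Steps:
$U{\left(P \right)} = - \frac{13}{3}$ ($U{\left(P \right)} = -4 + \frac{1}{9} \left(-3\right) = -4 - \frac{1}{3} = - \frac{13}{3}$)
$S{\left(z \right)} = 5 - \frac{4 z^{2}}{9}$ ($S{\left(z \right)} = 5 - \frac{\left(z + z\right)^{2}}{9} = 5 - \frac{\left(2 z\right)^{2}}{9} = 5 - \frac{4 z^{2}}{9}$)
$n{\left(C \right)} = - \frac{1}{3} + 2 C$ ($n{\left(C \right)} = \left(\left(C + C\right) + 4\right) - \frac{13}{3} = \left(2 C + 4\right) - \frac{13}{3} = \left(4 + 2 C\right) - \frac{13}{3} = - \frac{1}{3} + 2 C$)
$I{\left(p \right)} = \frac{2879}{576 p}$ ($I{\left(p \right)} = \frac{5 - \frac{4 \left(\frac{1}{16}\right)^{2}}{9}}{p} = \frac{5 - \frac{4}{9 \cdot 256}}{p} = \frac{5 - \frac{1}{576}}{p} = \frac{2879}{576 p}$)
$- I{\left(n{\left(-5 \right)} \right)} = - \frac{2879}{576 \left(- \frac{1}{3} + 2 \left(-5\right)\right)} = - \frac{2879}{576 \left(- \frac{1}{3} - 10\right)} = - \frac{2879}{576 \left(- \frac{31}{3}\right)} = - \frac{2879 \left(-3\right)}{576 \cdot 31} = \left(-1\right) \left(- \frac{2879}{5952}\right) = \frac{2879}{5952}$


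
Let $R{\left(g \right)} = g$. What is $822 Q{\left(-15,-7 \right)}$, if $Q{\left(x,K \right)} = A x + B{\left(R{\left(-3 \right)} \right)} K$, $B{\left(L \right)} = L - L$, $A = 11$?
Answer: $-135630$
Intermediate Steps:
$B{\left(L \right)} = 0$
$Q{\left(x,K \right)} = 11 x$ ($Q{\left(x,K \right)} = 11 x + 0 K = 11 x + 0 = 11 x$)
$822 Q{\left(-15,-7 \right)} = 822 \cdot 11 \left(-15\right) = 822 \left(-165\right) = -135630$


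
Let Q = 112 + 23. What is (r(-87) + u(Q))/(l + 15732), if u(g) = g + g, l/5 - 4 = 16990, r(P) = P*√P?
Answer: 135/50351 - 87*I*√87/100702 ≈ 0.0026812 - 0.0080582*I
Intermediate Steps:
r(P) = P^(3/2)
l = 84970 (l = 20 + 5*16990 = 20 + 84950 = 84970)
Q = 135
u(g) = 2*g
(r(-87) + u(Q))/(l + 15732) = ((-87)^(3/2) + 2*135)/(84970 + 15732) = (-87*I*√87 + 270)/100702 = (270 - 87*I*√87)*(1/100702) = 135/50351 - 87*I*√87/100702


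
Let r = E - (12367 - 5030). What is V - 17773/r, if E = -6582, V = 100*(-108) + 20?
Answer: -150029047/13919 ≈ -10779.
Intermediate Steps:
V = -10780 (V = -10800 + 20 = -10780)
r = -13919 (r = -6582 - (12367 - 5030) = -6582 - 1*7337 = -6582 - 7337 = -13919)
V - 17773/r = -10780 - 17773/(-13919) = -10780 - 17773*(-1/13919) = -10780 + 17773/13919 = -150029047/13919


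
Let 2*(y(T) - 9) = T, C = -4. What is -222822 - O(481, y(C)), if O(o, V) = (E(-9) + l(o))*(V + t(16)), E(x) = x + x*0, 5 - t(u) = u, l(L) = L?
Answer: -220934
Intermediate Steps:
y(T) = 9 + T/2
t(u) = 5 - u
E(x) = x (E(x) = x + 0 = x)
O(o, V) = (-11 + V)*(-9 + o) (O(o, V) = (-9 + o)*(V + (5 - 1*16)) = (-9 + o)*(V + (5 - 16)) = (-9 + o)*(V - 11) = (-9 + o)*(-11 + V) = (-11 + V)*(-9 + o))
-222822 - O(481, y(C)) = -222822 - (99 - 11*481 - 9*(9 + (1/2)*(-4)) + (9 + (1/2)*(-4))*481) = -222822 - (99 - 5291 - 9*(9 - 2) + (9 - 2)*481) = -222822 - (99 - 5291 - 9*7 + 7*481) = -222822 - (99 - 5291 - 63 + 3367) = -222822 - 1*(-1888) = -222822 + 1888 = -220934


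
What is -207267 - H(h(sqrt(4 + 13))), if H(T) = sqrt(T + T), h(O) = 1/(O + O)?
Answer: -207267 - 17**(3/4)/17 ≈ -2.0727e+5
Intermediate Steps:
h(O) = 1/(2*O)
H(T) = sqrt(2)*sqrt(T) (H(T) = sqrt(2*T) = sqrt(2)*sqrt(T))
-207267 - H(h(sqrt(4 + 13))) = -207267 - sqrt(2)*sqrt(1/(2*(sqrt(4 + 13)))) = -207267 - sqrt(2)*sqrt(1/(2*(sqrt(17)))) = -207267 - sqrt(2)*sqrt((sqrt(17)/17)/2) = -207267 - sqrt(2)*sqrt(sqrt(17)/34) = -207267 - sqrt(2)*sqrt(2)*17**(3/4)/34 = -207267 - 17**(3/4)/17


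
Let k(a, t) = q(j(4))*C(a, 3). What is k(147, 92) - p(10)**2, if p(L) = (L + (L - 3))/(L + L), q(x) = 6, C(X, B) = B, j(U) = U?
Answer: 6911/400 ≈ 17.277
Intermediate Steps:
p(L) = (-3 + 2*L)/(2*L) (p(L) = (L + (-3 + L))/((2*L)) = (-3 + 2*L)*(1/(2*L)) = (-3 + 2*L)/(2*L))
k(a, t) = 18 (k(a, t) = 6*3 = 18)
k(147, 92) - p(10)**2 = 18 - ((-3/2 + 10)/10)**2 = 18 - ((1/10)*(17/2))**2 = 18 - (17/20)**2 = 18 - 1*289/400 = 18 - 289/400 = 6911/400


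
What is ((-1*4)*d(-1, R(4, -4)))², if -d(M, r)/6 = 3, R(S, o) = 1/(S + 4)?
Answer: 5184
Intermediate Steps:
R(S, o) = 1/(4 + S)
d(M, r) = -18 (d(M, r) = -6*3 = -18)
((-1*4)*d(-1, R(4, -4)))² = (-1*4*(-18))² = (-4*(-18))² = 72² = 5184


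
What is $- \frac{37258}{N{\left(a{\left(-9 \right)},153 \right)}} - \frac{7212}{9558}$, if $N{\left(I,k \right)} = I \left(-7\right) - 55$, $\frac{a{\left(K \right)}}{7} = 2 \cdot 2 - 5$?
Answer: $\frac{9890797}{1593} \approx 6208.9$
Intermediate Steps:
$a{\left(K \right)} = -7$ ($a{\left(K \right)} = 7 \left(2 \cdot 2 - 5\right) = 7 \left(4 - 5\right) = 7 \left(-1\right) = -7$)
$N{\left(I,k \right)} = -55 - 7 I$ ($N{\left(I,k \right)} = - 7 I - 55 = -55 - 7 I$)
$- \frac{37258}{N{\left(a{\left(-9 \right)},153 \right)}} - \frac{7212}{9558} = - \frac{37258}{-55 - -49} - \frac{7212}{9558} = - \frac{37258}{-55 + 49} - \frac{1202}{1593} = - \frac{37258}{-6} - \frac{1202}{1593} = \left(-37258\right) \left(- \frac{1}{6}\right) - \frac{1202}{1593} = \frac{18629}{3} - \frac{1202}{1593} = \frac{9890797}{1593}$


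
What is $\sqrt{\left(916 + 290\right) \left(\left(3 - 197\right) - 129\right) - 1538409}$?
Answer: $i \sqrt{1927947} \approx 1388.5 i$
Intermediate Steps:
$\sqrt{\left(916 + 290\right) \left(\left(3 - 197\right) - 129\right) - 1538409} = \sqrt{1206 \left(-194 - 129\right) - 1538409} = \sqrt{1206 \left(-323\right) - 1538409} = \sqrt{-389538 - 1538409} = \sqrt{-1927947} = i \sqrt{1927947}$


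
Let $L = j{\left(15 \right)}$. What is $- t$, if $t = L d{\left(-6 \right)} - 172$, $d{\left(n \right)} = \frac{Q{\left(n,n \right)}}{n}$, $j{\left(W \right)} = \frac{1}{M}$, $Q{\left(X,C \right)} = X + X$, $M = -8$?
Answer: $\frac{689}{4} \approx 172.25$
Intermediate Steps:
$Q{\left(X,C \right)} = 2 X$
$j{\left(W \right)} = - \frac{1}{8}$ ($j{\left(W \right)} = \frac{1}{-8} = - \frac{1}{8}$)
$d{\left(n \right)} = 2$ ($d{\left(n \right)} = \frac{2 n}{n} = 2$)
$L = - \frac{1}{8} \approx -0.125$
$t = - \frac{689}{4}$ ($t = \left(- \frac{1}{8}\right) 2 - 172 = - \frac{1}{4} - 172 = - \frac{689}{4} \approx -172.25$)
$- t = \left(-1\right) \left(- \frac{689}{4}\right) = \frac{689}{4}$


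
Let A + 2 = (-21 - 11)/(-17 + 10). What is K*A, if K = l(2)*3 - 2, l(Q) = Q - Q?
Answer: -36/7 ≈ -5.1429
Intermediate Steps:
l(Q) = 0
K = -2 (K = 0*3 - 2 = 0 - 2 = -2)
A = 18/7 (A = -2 + (-21 - 11)/(-17 + 10) = -2 - 32/(-7) = -2 - 32*(-⅐) = -2 + 32/7 = 18/7 ≈ 2.5714)
K*A = -2*18/7 = -36/7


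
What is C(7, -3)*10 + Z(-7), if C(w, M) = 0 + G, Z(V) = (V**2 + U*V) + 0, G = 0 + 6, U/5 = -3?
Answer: 214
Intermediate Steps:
U = -15 (U = 5*(-3) = -15)
G = 6
Z(V) = V**2 - 15*V (Z(V) = (V**2 - 15*V) + 0 = V**2 - 15*V)
C(w, M) = 6 (C(w, M) = 0 + 6 = 6)
C(7, -3)*10 + Z(-7) = 6*10 - 7*(-15 - 7) = 60 - 7*(-22) = 60 + 154 = 214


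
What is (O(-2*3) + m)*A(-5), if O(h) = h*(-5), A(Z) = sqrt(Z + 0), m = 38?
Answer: 68*I*sqrt(5) ≈ 152.05*I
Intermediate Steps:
A(Z) = sqrt(Z)
O(h) = -5*h
(O(-2*3) + m)*A(-5) = (-(-10)*3 + 38)*sqrt(-5) = (-5*(-6) + 38)*(I*sqrt(5)) = (30 + 38)*(I*sqrt(5)) = 68*(I*sqrt(5)) = 68*I*sqrt(5)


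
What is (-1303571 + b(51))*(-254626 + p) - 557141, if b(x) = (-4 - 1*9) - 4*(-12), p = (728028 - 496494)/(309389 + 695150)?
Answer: 333419854414288681/1004539 ≈ 3.3191e+11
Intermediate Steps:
p = 231534/1004539 ≈ 0.23049
b(x) = 35 (b(x) = (-4 - 9) + 48 = -13 + 48 = 35)
(-1303571 + b(51))*(-254626 + p) - 557141 = (-1303571 + 35)*(-254626 + 231534/1004539) - 557141 = -1303536*(-255781515880/1004539) - 557141 = 333420414084151680/1004539 - 557141 = 333419854414288681/1004539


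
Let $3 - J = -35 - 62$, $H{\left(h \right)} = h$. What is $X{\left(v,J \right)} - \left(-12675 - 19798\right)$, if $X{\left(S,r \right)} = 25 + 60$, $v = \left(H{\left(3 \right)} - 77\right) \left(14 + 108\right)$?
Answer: $32558$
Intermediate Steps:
$J = 100$ ($J = 3 - \left(-35 - 62\right) = 3 - -97 = 3 + 97 = 100$)
$v = -9028$ ($v = \left(3 - 77\right) \left(14 + 108\right) = \left(-74\right) 122 = -9028$)
$X{\left(S,r \right)} = 85$
$X{\left(v,J \right)} - \left(-12675 - 19798\right) = 85 - \left(-12675 - 19798\right) = 85 - -32473 = 85 + 32473 = 32558$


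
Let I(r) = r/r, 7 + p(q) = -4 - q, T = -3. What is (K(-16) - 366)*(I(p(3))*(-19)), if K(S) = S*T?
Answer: 6042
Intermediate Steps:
p(q) = -11 - q (p(q) = -7 + (-4 - q) = -11 - q)
K(S) = -3*S (K(S) = S*(-3) = -3*S)
I(r) = 1
(K(-16) - 366)*(I(p(3))*(-19)) = (-3*(-16) - 366)*(1*(-19)) = (48 - 366)*(-19) = -318*(-19) = 6042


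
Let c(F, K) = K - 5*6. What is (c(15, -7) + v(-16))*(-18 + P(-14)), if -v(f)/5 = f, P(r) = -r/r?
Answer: -817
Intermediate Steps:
P(r) = -1 (P(r) = -1*1 = -1)
v(f) = -5*f
c(F, K) = -30 + K (c(F, K) = K - 30 = -30 + K)
(c(15, -7) + v(-16))*(-18 + P(-14)) = ((-30 - 7) - 5*(-16))*(-18 - 1) = (-37 + 80)*(-19) = 43*(-19) = -817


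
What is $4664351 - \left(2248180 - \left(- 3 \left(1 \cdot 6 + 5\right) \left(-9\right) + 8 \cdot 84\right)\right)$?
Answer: $2417140$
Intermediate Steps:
$4664351 - \left(2248180 - \left(- 3 \left(1 \cdot 6 + 5\right) \left(-9\right) + 8 \cdot 84\right)\right) = 4664351 - \left(2248180 - \left(- 3 \left(6 + 5\right) \left(-9\right) + 672\right)\right) = 4664351 - \left(2248180 - \left(\left(-3\right) 11 \left(-9\right) + 672\right)\right) = 4664351 - \left(2248180 - \left(\left(-33\right) \left(-9\right) + 672\right)\right) = 4664351 - \left(2248180 - \left(297 + 672\right)\right) = 4664351 - \left(2248180 - 969\right) = 4664351 - 2247211 = 2417140$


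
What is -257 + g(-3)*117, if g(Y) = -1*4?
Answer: -725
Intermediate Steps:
g(Y) = -4
-257 + g(-3)*117 = -257 - 4*117 = -257 - 468 = -725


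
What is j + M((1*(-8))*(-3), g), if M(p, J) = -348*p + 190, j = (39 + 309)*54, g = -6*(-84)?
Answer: 10630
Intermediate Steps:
g = 504
j = 18792 (j = 348*54 = 18792)
M(p, J) = 190 - 348*p
j + M((1*(-8))*(-3), g) = 18792 + (190 - 348*1*(-8)*(-3)) = 18792 + (190 - (-2784)*(-3)) = 18792 + (190 - 348*24) = 18792 + (190 - 8352) = 18792 - 8162 = 10630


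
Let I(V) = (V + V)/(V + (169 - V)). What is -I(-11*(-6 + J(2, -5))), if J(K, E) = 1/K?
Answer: -121/169 ≈ -0.71598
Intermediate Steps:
I(V) = 2*V/169 (I(V) = (2*V)/169 = (2*V)*(1/169) = 2*V/169)
-I(-11*(-6 + J(2, -5))) = -2*(-11*(-6 + 1/2))/169 = -2*(-11*(-6 + ½))/169 = -2*(-11*(-11/2))/169 = -2*121/(169*2) = -1*121/169 = -121/169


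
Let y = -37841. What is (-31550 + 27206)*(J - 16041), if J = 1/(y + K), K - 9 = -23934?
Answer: 2151992420004/30883 ≈ 6.9682e+7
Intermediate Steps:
K = -23925 (K = 9 - 23934 = -23925)
J = -1/61766 (J = 1/(-37841 - 23925) = 1/(-61766) = -1/61766 ≈ -1.6190e-5)
(-31550 + 27206)*(J - 16041) = (-31550 + 27206)*(-1/61766 - 16041) = -4344*(-990788407/61766) = 2151992420004/30883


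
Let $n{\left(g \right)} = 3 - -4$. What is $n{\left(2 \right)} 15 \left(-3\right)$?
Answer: $-315$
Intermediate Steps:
$n{\left(g \right)} = 7$ ($n{\left(g \right)} = 3 + 4 = 7$)
$n{\left(2 \right)} 15 \left(-3\right) = 7 \cdot 15 \left(-3\right) = 105 \left(-3\right) = -315$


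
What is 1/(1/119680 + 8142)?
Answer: 119680/974434561 ≈ 0.00012282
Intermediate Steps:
1/(1/119680 + 8142) = 1/(974434561/119680) = 119680/974434561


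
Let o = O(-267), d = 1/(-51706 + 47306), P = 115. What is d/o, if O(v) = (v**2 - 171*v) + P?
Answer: -1/515068400 ≈ -1.9415e-9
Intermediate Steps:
d = -1/4400 (d = 1/(-4400) = -1/4400 ≈ -0.00022727)
O(v) = 115 + v**2 - 171*v (O(v) = (v**2 - 171*v) + 115 = 115 + v**2 - 171*v)
o = 117061 (o = 115 + (-267)**2 - 171*(-267) = 115 + 71289 + 45657 = 117061)
d/o = -1/4400/117061 = -1/4400*1/117061 = -1/515068400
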